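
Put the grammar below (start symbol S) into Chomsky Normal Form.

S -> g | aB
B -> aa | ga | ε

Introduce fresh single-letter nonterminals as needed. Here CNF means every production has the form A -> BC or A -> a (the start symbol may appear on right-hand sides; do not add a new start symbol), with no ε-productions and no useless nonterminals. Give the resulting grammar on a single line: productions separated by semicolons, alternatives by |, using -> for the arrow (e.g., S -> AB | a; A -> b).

S -> a | g | AB; A -> a; B -> AA | CA; C -> g

Nullable: {B}; after ε-elimination: S -> a | g | aB; B -> aa | ga.
No unit productions to eliminate.
TERM: introduce A -> a, C -> g and substitute in every rule of length ≥2.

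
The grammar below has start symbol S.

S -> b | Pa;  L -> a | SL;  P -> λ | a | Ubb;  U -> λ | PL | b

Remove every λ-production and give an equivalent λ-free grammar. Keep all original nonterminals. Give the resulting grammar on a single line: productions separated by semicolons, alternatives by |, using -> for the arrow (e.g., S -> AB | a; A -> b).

S -> a | b | Pa; L -> a | SL; P -> a | bb | Ubb; U -> L | b | PL

Nullable set: {P, U}.
S -> Pa: P nullable, giving Pa | a.
Drop P -> λ.
P -> Ubb: U nullable, giving Ubb | bb.
Drop U -> λ.
U -> PL: P nullable, giving L | PL.
Unchanged (no nullable symbols): S -> b; L -> SL; L -> a; P -> a; U -> b.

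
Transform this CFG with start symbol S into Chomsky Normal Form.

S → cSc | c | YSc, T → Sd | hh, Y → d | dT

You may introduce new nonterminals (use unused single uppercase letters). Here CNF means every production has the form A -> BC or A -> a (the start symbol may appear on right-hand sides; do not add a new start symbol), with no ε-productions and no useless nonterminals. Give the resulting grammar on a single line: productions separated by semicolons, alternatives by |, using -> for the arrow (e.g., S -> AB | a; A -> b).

S -> c | AD | YE; A -> c; B -> d; C -> h; D -> SA; E -> SA; T -> CC | SB; Y -> d | BT

No ε-productions.
No unit productions to eliminate.
TERM: introduce A -> c, B -> d, C -> h and substitute in every rule of length ≥2.
BIN: S -> ASA becomes S -> AD, D -> SA; S -> YSA becomes S -> YE, E -> SA.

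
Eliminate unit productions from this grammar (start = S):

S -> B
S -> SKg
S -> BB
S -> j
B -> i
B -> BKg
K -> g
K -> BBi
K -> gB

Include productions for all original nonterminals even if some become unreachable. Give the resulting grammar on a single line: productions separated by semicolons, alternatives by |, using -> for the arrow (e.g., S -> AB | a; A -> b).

S -> i | j | BB | BKg | SKg; B -> i | BKg; K -> g | gB | BBi

Unit productions: S->B.
Unit pairs (A ⇒* B via units): (S,B).
S: inherits non-unit rules of {B, S} → BB | BKg | SKg | i | j.
B: inherits non-unit rules of {B} → BKg | i.
K: inherits non-unit rules of {K} → BBi | g | gB.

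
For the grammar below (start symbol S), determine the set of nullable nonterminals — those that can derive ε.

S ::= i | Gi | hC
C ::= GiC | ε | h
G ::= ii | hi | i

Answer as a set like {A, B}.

Directly nullable (have an ε-rule): {C}.
Not nullable: G, S — each has a terminal in every rule's right-hand side or depends on a non-nullable symbol.

{C}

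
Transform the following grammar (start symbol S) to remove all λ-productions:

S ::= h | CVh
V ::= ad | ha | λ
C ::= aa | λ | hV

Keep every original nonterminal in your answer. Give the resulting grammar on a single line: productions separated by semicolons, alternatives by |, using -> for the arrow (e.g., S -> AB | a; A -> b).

S -> h | Ch | Vh | CVh; C -> h | aa | hV; V -> ad | ha

Nullable set: {C, V}.
S -> CVh: C, V nullable, giving CVh | Ch | Vh | h.
Drop C -> λ.
C -> hV: V nullable, giving h | hV.
Drop V -> λ.
Unchanged (no nullable symbols): S -> h; C -> aa; V -> ad; V -> ha.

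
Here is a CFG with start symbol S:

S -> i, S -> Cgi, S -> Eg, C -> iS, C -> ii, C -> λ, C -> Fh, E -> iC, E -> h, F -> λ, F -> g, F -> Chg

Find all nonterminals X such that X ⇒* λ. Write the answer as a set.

{C, F}

Directly nullable (have an ε-rule): {C, F}.
Not nullable: E, S — each has a terminal in every rule's right-hand side or depends on a non-nullable symbol.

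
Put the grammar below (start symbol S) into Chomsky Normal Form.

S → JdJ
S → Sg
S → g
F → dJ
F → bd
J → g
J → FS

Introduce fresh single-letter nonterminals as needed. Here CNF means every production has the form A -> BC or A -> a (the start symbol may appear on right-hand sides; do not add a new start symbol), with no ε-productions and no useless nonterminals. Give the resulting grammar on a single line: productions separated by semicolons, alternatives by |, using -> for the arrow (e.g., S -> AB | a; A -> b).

S -> g | JD | SC; A -> b; B -> d; C -> g; D -> BJ; F -> AB | BJ; J -> g | FS

No ε-productions.
No unit productions to eliminate.
TERM: introduce A -> b, B -> d, C -> g and substitute in every rule of length ≥2.
BIN: S -> JBJ becomes S -> JD, D -> BJ.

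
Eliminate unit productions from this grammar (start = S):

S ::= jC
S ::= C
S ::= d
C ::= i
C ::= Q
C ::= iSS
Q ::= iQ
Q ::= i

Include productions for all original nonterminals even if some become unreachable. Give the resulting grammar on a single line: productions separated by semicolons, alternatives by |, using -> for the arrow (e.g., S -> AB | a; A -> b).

Unit productions: C->Q, S->C.
Unit pairs (A ⇒* B via units): (C,Q), (S,C), (S,Q).
S: inherits non-unit rules of {C, Q, S} → d | i | iQ | iSS | jC.
C: inherits non-unit rules of {C, Q} → i | iQ | iSS.
Q: inherits non-unit rules of {Q} → i | iQ.

S -> d | i | iQ | jC | iSS; C -> i | iQ | iSS; Q -> i | iQ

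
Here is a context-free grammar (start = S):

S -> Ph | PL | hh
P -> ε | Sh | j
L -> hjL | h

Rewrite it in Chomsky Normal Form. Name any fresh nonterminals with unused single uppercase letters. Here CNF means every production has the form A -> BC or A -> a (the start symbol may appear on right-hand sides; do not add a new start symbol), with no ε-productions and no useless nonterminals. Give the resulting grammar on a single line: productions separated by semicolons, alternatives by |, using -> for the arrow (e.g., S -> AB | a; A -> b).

S -> h | AA | AD | PA | PL; A -> h; B -> j; C -> BL; D -> BL; L -> h | AC; P -> j | SA

Nullable: {P}; after ε-elimination: S -> L | h | PL | Ph | hh; L -> h | hjL; P -> j | Sh.
After unit-elimination: S -> h | PL | Ph | hh | hjL; L -> h | hjL; P -> j | Sh.
TERM: introduce A -> h, B -> j and substitute in every rule of length ≥2.
BIN: L -> ABL becomes L -> AC, C -> BL; S -> ABL becomes S -> AD, D -> BL.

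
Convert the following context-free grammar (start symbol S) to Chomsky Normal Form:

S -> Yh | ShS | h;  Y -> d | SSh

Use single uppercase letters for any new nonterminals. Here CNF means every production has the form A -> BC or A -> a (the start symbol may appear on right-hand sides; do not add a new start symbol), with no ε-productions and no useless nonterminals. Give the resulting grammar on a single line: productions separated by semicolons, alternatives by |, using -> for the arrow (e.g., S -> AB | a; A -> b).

No ε-productions.
No unit productions to eliminate.
TERM: introduce A -> h and substitute in every rule of length ≥2.
BIN: S -> SAS becomes S -> SB, B -> AS; Y -> SSA becomes Y -> SC, C -> SA.

S -> h | SB | YA; A -> h; B -> AS; C -> SA; Y -> d | SC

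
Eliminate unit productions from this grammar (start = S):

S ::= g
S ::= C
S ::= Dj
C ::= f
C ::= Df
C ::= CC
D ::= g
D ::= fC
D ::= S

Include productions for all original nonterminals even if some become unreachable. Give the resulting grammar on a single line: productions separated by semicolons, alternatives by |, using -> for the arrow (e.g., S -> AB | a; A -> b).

Unit productions: D->S, S->C.
Unit pairs (A ⇒* B via units): (D,C), (D,S), (S,C).
S: inherits non-unit rules of {C, S} → CC | Df | Dj | f | g.
C: inherits non-unit rules of {C} → CC | Df | f.
D: inherits non-unit rules of {C, D, S} → CC | Df | Dj | f | fC | g.

S -> f | g | CC | Df | Dj; C -> f | CC | Df; D -> f | g | CC | Df | Dj | fC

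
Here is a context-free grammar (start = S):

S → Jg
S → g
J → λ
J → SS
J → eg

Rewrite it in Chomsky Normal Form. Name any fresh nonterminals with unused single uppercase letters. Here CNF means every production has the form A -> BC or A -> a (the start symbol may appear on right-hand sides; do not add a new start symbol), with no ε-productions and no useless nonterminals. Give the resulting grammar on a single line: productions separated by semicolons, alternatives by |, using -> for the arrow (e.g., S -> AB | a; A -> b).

S -> g | JB; A -> e; B -> g; J -> AB | SS

Nullable: {J}; after ε-elimination: S -> g | Jg; J -> SS | eg.
No unit productions to eliminate.
TERM: introduce A -> e, B -> g and substitute in every rule of length ≥2.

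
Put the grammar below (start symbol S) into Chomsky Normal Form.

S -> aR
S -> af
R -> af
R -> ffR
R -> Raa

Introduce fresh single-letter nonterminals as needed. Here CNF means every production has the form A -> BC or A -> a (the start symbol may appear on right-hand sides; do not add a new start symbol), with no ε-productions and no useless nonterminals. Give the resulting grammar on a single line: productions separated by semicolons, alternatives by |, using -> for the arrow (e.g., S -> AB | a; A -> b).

No ε-productions.
No unit productions to eliminate.
TERM: introduce A -> a, B -> f and substitute in every rule of length ≥2.
BIN: R -> BBR becomes R -> BC, C -> BR; R -> RAA becomes R -> RD, D -> AA.

S -> AB | AR; A -> a; B -> f; C -> BR; D -> AA; R -> AB | BC | RD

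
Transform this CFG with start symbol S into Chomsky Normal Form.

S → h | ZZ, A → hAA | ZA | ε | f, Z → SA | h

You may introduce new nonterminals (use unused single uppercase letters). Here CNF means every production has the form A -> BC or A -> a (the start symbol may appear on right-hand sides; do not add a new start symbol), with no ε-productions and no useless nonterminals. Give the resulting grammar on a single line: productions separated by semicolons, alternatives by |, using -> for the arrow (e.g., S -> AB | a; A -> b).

Nullable: {A}; after ε-elimination: S -> h | ZZ; A -> Z | f | h | ZA | hA | hAA; Z -> S | h | SA.
After unit-elimination: S -> h | ZZ; A -> f | h | SA | ZA | ZZ | hA | hAA; Z -> h | SA | ZZ.
TERM: introduce B -> h and substitute in every rule of length ≥2.
BIN: A -> BAA becomes A -> BC, C -> AA.

S -> h | ZZ; A -> f | h | BA | BC | SA | ZA | ZZ; B -> h; C -> AA; Z -> h | SA | ZZ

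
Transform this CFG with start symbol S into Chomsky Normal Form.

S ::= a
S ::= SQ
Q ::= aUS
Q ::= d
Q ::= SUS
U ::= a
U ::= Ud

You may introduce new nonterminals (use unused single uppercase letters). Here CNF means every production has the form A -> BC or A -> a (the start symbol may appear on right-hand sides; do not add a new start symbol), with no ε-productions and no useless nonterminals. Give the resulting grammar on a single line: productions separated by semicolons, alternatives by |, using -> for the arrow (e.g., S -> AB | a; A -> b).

No ε-productions.
No unit productions to eliminate.
TERM: introduce A -> a, B -> d and substitute in every rule of length ≥2.
BIN: Q -> AUS becomes Q -> AC, C -> US; Q -> SUS becomes Q -> SD, D -> US.

S -> a | SQ; A -> a; B -> d; C -> US; D -> US; Q -> d | AC | SD; U -> a | UB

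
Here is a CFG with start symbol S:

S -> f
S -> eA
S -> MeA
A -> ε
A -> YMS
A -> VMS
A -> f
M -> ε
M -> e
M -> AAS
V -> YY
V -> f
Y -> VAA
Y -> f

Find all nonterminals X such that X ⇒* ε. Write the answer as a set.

{A, M}

Directly nullable (have an ε-rule): {A, M}.
Not nullable: S, V, Y — each has a terminal in every rule's right-hand side or depends on a non-nullable symbol.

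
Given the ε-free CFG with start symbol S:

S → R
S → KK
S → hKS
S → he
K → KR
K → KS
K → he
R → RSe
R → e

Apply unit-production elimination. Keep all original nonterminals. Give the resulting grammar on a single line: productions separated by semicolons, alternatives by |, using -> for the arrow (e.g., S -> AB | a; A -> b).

S -> e | KK | he | RSe | hKS; K -> KR | KS | he; R -> e | RSe

Unit productions: S->R.
Unit pairs (A ⇒* B via units): (S,R).
S: inherits non-unit rules of {R, S} → KK | RSe | e | hKS | he.
K: inherits non-unit rules of {K} → KR | KS | he.
R: inherits non-unit rules of {R} → RSe | e.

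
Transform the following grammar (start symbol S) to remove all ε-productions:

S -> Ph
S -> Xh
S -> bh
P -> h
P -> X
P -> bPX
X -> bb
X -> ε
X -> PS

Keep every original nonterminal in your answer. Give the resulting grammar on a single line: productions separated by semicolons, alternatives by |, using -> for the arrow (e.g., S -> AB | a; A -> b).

Nullable set: {P, X}.
S -> Ph: P nullable, giving Ph | h.
S -> Xh: X nullable, giving Xh | h.
P -> X: X nullable, giving X.
P -> bPX: P, X nullable, giving b | bP | bPX | bX.
Drop X -> ε.
X -> PS: P nullable, giving PS | S.
Unchanged (no nullable symbols): S -> bh; P -> h; X -> bb.

S -> h | Ph | Xh | bh; P -> X | b | h | bP | bX | bPX; X -> S | PS | bb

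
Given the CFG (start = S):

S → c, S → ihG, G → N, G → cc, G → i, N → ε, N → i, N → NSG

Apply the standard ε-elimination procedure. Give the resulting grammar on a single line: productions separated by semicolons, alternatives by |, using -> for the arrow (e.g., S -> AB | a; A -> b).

S -> c | ih | ihG; G -> N | i | cc; N -> S | i | NS | SG | NSG

Nullable set: {G, N}.
S -> ihG: G nullable, giving ih | ihG.
G -> N: N nullable, giving N.
Drop N -> ε.
N -> NSG: N, G nullable, giving NS | NSG | S | SG.
Unchanged (no nullable symbols): S -> c; G -> cc; G -> i; N -> i.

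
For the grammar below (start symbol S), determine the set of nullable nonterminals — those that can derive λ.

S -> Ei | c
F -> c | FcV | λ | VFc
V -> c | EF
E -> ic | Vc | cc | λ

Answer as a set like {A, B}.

Directly nullable (have an ε-rule): {E, F}.
V is nullable via V -> EF (every symbol on the right is already known nullable).
Not nullable: S — each has a terminal in every rule's right-hand side or depends on a non-nullable symbol.

{E, F, V}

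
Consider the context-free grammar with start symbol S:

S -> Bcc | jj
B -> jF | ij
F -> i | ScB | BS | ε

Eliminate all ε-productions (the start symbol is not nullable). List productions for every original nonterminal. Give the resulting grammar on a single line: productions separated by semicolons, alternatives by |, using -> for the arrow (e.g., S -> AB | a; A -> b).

S -> jj | Bcc; B -> j | ij | jF; F -> i | BS | ScB

Nullable set: {F}.
B -> jF: F nullable, giving j | jF.
Drop F -> ε.
Unchanged (no nullable symbols): S -> Bcc; S -> jj; B -> ij; F -> BS; F -> ScB; F -> i.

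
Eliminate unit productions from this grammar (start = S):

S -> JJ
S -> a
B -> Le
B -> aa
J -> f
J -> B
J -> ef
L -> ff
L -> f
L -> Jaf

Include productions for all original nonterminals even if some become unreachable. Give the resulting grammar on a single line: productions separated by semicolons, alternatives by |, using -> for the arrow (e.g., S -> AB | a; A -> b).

Unit productions: J->B.
Unit pairs (A ⇒* B via units): (J,B).
S: inherits non-unit rules of {S} → JJ | a.
B: inherits non-unit rules of {B} → Le | aa.
J: inherits non-unit rules of {B, J} → Le | aa | ef | f.
L: inherits non-unit rules of {L} → Jaf | f | ff.

S -> a | JJ; B -> Le | aa; J -> f | Le | aa | ef; L -> f | ff | Jaf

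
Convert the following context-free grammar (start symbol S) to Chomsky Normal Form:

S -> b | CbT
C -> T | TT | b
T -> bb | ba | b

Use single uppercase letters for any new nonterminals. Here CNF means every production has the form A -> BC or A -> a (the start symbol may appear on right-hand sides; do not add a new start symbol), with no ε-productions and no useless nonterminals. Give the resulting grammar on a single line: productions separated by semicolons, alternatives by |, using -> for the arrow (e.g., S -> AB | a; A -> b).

S -> b | CD; A -> b; B -> a; C -> b | AA | AB | TT; D -> AT; T -> b | AA | AB

No ε-productions.
After unit-elimination: S -> b | CbT; C -> b | TT | ba | bb; T -> b | ba | bb.
TERM: introduce B -> a, A -> b and substitute in every rule of length ≥2.
BIN: S -> CAT becomes S -> CD, D -> AT.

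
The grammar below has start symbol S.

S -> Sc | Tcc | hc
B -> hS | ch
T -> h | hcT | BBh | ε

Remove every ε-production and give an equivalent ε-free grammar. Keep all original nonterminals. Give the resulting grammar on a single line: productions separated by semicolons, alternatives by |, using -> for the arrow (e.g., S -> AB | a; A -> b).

Nullable set: {T}.
S -> Tcc: T nullable, giving Tcc | cc.
Drop T -> ε.
T -> hcT: T nullable, giving hc | hcT.
Unchanged (no nullable symbols): S -> Sc; S -> hc; B -> ch; B -> hS; T -> BBh; T -> h.

S -> Sc | cc | hc | Tcc; B -> ch | hS; T -> h | hc | BBh | hcT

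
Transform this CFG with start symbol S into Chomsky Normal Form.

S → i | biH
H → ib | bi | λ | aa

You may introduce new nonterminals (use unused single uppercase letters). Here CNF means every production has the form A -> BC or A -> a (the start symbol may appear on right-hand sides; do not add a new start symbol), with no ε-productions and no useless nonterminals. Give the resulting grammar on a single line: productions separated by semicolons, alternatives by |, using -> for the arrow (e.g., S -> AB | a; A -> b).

Nullable: {H}; after ε-elimination: S -> i | bi | biH; H -> aa | bi | ib.
No unit productions to eliminate.
TERM: introduce A -> a, B -> b, C -> i and substitute in every rule of length ≥2.
BIN: S -> BCH becomes S -> BD, D -> CH.

S -> i | BC | BD; A -> a; B -> b; C -> i; D -> CH; H -> AA | BC | CB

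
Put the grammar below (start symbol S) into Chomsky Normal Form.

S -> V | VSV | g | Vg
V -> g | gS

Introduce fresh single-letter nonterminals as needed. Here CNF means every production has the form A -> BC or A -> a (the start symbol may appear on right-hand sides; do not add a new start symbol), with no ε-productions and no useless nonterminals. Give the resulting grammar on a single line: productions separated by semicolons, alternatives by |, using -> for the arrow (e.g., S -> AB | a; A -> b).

No ε-productions.
After unit-elimination: S -> g | Vg | gS | VSV; V -> g | gS.
TERM: introduce A -> g and substitute in every rule of length ≥2.
BIN: S -> VSV becomes S -> VB, B -> SV.

S -> g | AS | VA | VB; A -> g; B -> SV; V -> g | AS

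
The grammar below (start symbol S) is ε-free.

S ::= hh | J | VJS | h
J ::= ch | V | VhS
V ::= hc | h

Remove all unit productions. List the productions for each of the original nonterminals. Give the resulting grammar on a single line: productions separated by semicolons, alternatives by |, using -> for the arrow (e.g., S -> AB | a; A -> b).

Unit productions: J->V, S->J.
Unit pairs (A ⇒* B via units): (J,V), (S,J), (S,V).
S: inherits non-unit rules of {J, S, V} → VJS | VhS | ch | h | hc | hh.
J: inherits non-unit rules of {J, V} → VhS | ch | h | hc.
V: inherits non-unit rules of {V} → h | hc.

S -> h | ch | hc | hh | VJS | VhS; J -> h | ch | hc | VhS; V -> h | hc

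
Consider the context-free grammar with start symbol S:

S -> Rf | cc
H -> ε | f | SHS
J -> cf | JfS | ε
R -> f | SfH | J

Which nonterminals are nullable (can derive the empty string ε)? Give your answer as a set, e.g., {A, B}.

Directly nullable (have an ε-rule): {H, J}.
R is nullable via R -> J (every symbol on the right is already known nullable).
Not nullable: S — each has a terminal in every rule's right-hand side or depends on a non-nullable symbol.

{H, J, R}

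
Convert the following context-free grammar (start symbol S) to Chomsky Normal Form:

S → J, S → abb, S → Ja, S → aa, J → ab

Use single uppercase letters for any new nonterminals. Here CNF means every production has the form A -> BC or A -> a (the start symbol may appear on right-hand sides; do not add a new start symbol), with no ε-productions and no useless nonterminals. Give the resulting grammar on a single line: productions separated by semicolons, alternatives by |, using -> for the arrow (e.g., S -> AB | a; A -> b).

S -> AA | AB | AC | JA; A -> a; B -> b; C -> BB; J -> AB

No ε-productions.
After unit-elimination: S -> Ja | aa | ab | abb; J -> ab.
TERM: introduce A -> a, B -> b and substitute in every rule of length ≥2.
BIN: S -> ABB becomes S -> AC, C -> BB.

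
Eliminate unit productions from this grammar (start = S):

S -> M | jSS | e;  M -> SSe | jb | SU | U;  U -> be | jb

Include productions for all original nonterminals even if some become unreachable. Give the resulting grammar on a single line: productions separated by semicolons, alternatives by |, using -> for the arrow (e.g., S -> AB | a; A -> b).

S -> e | SU | be | jb | SSe | jSS; M -> SU | be | jb | SSe; U -> be | jb

Unit productions: M->U, S->M.
Unit pairs (A ⇒* B via units): (M,U), (S,M), (S,U).
S: inherits non-unit rules of {M, S, U} → SSe | SU | be | e | jSS | jb.
M: inherits non-unit rules of {M, U} → SSe | SU | be | jb.
U: inherits non-unit rules of {U} → be | jb.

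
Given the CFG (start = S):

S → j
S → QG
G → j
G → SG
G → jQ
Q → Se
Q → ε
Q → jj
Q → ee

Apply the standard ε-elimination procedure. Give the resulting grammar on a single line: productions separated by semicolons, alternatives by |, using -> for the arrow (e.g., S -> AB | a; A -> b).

Nullable set: {Q}.
S -> QG: Q nullable, giving G | QG.
G -> jQ: Q nullable, giving j | jQ.
Drop Q -> ε.
Unchanged (no nullable symbols): S -> j; G -> SG; G -> j; Q -> Se; Q -> ee; Q -> jj.

S -> G | j | QG; G -> j | SG | jQ; Q -> Se | ee | jj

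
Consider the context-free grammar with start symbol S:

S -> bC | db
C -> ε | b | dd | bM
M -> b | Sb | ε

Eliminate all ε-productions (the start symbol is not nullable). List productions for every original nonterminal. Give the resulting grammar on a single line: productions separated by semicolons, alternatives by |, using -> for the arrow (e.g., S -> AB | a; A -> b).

S -> b | bC | db; C -> b | bM | dd; M -> b | Sb

Nullable set: {C, M}.
S -> bC: C nullable, giving b | bC.
Drop C -> ε.
C -> bM: M nullable, giving b | bM.
Drop M -> ε.
Unchanged (no nullable symbols): S -> db; C -> b; C -> dd; M -> Sb; M -> b.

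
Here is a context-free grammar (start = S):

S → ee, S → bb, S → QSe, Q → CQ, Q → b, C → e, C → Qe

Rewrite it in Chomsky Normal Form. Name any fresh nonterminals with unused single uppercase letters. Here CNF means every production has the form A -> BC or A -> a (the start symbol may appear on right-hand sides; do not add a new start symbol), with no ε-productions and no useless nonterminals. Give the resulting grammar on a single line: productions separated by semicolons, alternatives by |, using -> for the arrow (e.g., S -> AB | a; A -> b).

No ε-productions.
No unit productions to eliminate.
TERM: introduce B -> b, A -> e and substitute in every rule of length ≥2.
BIN: S -> QSA becomes S -> QD, D -> SA.

S -> AA | BB | QD; A -> e; B -> b; C -> e | QA; D -> SA; Q -> b | CQ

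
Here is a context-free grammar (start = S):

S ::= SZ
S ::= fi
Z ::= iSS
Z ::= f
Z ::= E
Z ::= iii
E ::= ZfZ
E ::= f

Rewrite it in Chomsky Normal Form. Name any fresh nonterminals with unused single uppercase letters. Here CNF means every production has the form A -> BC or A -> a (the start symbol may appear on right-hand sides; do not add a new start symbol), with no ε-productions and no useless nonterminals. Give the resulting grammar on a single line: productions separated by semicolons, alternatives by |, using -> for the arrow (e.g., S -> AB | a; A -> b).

S -> AB | SZ; A -> f; B -> i; D -> BB; F -> SS; G -> AZ; Z -> f | BD | BF | ZG

No ε-productions.
After unit-elimination: S -> SZ | fi; E -> f | ZfZ; Z -> f | ZfZ | iSS | iii.
TERM: introduce A -> f, B -> i and substitute in every rule of length ≥2.
BIN: E -> ZAZ becomes E -> ZC, C -> AZ; Z -> BBB becomes Z -> BD, D -> BB; Z -> BSS becomes Z -> BF, F -> SS; Z -> ZAZ becomes Z -> ZG, G -> AZ.
Drop unreachable/unproductive: E.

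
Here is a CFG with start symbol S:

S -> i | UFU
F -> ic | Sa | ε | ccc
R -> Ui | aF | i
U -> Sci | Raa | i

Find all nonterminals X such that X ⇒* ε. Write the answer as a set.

{F}

Directly nullable (have an ε-rule): {F}.
Not nullable: R, S, U — each has a terminal in every rule's right-hand side or depends on a non-nullable symbol.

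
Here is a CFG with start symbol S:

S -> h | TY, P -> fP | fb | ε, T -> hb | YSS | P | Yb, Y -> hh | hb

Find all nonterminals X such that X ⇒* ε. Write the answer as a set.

Directly nullable (have an ε-rule): {P}.
T is nullable via T -> P (every symbol on the right is already known nullable).
Not nullable: S, Y — each has a terminal in every rule's right-hand side or depends on a non-nullable symbol.

{P, T}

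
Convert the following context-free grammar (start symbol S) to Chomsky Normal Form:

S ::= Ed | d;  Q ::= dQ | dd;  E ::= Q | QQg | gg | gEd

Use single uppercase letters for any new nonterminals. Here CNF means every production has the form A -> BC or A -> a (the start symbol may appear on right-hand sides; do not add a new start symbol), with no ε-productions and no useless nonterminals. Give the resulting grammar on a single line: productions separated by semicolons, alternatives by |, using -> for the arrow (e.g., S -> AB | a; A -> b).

No ε-productions.
After unit-elimination: S -> d | Ed; E -> dQ | dd | gg | QQg | gEd; Q -> dQ | dd.
TERM: introduce B -> d, A -> g and substitute in every rule of length ≥2.
BIN: E -> AEB becomes E -> AC, C -> EB; E -> QQA becomes E -> QD, D -> QA.

S -> d | EB; A -> g; B -> d; C -> EB; D -> QA; E -> AA | AC | BB | BQ | QD; Q -> BB | BQ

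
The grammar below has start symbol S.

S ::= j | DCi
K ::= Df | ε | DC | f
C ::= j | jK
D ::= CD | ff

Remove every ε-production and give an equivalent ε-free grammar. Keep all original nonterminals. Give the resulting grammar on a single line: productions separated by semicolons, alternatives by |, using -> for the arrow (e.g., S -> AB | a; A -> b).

Nullable set: {K}.
C -> jK: K nullable, giving j | jK.
Drop K -> ε.
Unchanged (no nullable symbols): S -> DCi; S -> j; C -> j; D -> CD; D -> ff; K -> DC; K -> Df; K -> f.

S -> j | DCi; C -> j | jK; D -> CD | ff; K -> f | DC | Df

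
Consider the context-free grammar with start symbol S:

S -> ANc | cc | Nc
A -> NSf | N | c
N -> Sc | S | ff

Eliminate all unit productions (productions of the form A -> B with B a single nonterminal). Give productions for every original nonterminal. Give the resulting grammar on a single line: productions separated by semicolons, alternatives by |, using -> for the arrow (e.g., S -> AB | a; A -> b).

Unit productions: A->N, N->S.
Unit pairs (A ⇒* B via units): (A,N), (A,S), (N,S).
S: inherits non-unit rules of {S} → ANc | Nc | cc.
A: inherits non-unit rules of {A, N, S} → ANc | NSf | Nc | Sc | c | cc | ff.
N: inherits non-unit rules of {N, S} → ANc | Nc | Sc | cc | ff.

S -> Nc | cc | ANc; A -> c | Nc | Sc | cc | ff | ANc | NSf; N -> Nc | Sc | cc | ff | ANc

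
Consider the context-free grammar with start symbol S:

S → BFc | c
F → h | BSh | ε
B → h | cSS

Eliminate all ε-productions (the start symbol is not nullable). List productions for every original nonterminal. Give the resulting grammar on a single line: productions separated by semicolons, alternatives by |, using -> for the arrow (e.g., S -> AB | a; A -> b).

S -> c | Bc | BFc; B -> h | cSS; F -> h | BSh

Nullable set: {F}.
S -> BFc: F nullable, giving BFc | Bc.
Drop F -> ε.
Unchanged (no nullable symbols): S -> c; B -> cSS; B -> h; F -> BSh; F -> h.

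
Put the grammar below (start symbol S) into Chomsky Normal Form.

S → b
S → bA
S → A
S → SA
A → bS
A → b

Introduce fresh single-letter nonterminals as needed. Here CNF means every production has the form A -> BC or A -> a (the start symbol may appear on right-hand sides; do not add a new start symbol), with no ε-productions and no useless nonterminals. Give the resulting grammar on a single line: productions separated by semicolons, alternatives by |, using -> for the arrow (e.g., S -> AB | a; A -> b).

S -> b | BA | BS | SA; A -> b | BS; B -> b

No ε-productions.
After unit-elimination: S -> b | SA | bA | bS; A -> b | bS.
TERM: introduce B -> b and substitute in every rule of length ≥2.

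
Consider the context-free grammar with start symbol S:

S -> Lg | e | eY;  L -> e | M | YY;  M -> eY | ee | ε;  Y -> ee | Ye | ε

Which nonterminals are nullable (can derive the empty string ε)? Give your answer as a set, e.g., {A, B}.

{L, M, Y}

Directly nullable (have an ε-rule): {M, Y}.
L is nullable via L -> M (every symbol on the right is already known nullable).
Not nullable: S — each has a terminal in every rule's right-hand side or depends on a non-nullable symbol.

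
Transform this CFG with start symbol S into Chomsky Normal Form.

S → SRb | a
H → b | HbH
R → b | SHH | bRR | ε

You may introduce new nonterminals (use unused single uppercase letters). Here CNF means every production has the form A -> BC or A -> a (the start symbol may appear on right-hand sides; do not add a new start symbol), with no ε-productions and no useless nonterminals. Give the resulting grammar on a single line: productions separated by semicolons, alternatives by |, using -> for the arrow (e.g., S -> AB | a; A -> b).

S -> a | SA | SE; A -> b; B -> AH; C -> RR; D -> HH; E -> RA; H -> b | HB; R -> b | AC | AR | SD

Nullable: {R}; after ε-elimination: S -> a | Sb | SRb; H -> b | HbH; R -> b | bR | SHH | bRR.
No unit productions to eliminate.
TERM: introduce A -> b and substitute in every rule of length ≥2.
BIN: H -> HAH becomes H -> HB, B -> AH; R -> ARR becomes R -> AC, C -> RR; R -> SHH becomes R -> SD, D -> HH; S -> SRA becomes S -> SE, E -> RA.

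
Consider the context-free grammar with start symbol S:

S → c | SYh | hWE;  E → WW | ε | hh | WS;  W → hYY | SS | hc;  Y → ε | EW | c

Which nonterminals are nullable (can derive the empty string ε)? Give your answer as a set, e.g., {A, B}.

Directly nullable (have an ε-rule): {E, Y}.
Not nullable: S, W — each has a terminal in every rule's right-hand side or depends on a non-nullable symbol.

{E, Y}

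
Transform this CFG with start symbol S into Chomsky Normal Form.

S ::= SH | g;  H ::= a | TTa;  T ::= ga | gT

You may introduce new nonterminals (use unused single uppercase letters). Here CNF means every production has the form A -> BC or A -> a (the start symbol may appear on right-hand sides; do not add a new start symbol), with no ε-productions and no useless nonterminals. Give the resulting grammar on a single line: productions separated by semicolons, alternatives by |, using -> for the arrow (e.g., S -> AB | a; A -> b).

S -> g | SH; A -> a; B -> g; C -> TA; H -> a | TC; T -> BA | BT

No ε-productions.
No unit productions to eliminate.
TERM: introduce A -> a, B -> g and substitute in every rule of length ≥2.
BIN: H -> TTA becomes H -> TC, C -> TA.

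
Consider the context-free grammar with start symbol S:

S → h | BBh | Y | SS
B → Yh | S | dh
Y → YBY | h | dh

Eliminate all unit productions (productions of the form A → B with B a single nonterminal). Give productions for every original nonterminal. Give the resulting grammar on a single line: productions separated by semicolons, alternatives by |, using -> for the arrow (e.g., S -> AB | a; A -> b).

Unit productions: B->S, S->Y.
Unit pairs (A ⇒* B via units): (B,S), (B,Y), (S,Y).
S: inherits non-unit rules of {S, Y} → BBh | SS | YBY | dh | h.
B: inherits non-unit rules of {B, S, Y} → BBh | SS | YBY | Yh | dh | h.
Y: inherits non-unit rules of {Y} → YBY | dh | h.

S -> h | SS | dh | BBh | YBY; B -> h | SS | Yh | dh | BBh | YBY; Y -> h | dh | YBY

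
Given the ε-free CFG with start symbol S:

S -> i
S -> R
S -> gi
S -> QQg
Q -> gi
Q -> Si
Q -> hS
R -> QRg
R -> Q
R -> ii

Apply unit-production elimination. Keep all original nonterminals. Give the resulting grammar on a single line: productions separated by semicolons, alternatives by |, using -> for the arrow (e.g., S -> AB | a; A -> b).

S -> i | Si | gi | hS | ii | QQg | QRg; Q -> Si | gi | hS; R -> Si | gi | hS | ii | QRg

Unit productions: R->Q, S->R.
Unit pairs (A ⇒* B via units): (R,Q), (S,Q), (S,R).
S: inherits non-unit rules of {Q, R, S} → QQg | QRg | Si | gi | hS | i | ii.
Q: inherits non-unit rules of {Q} → Si | gi | hS.
R: inherits non-unit rules of {Q, R} → QRg | Si | gi | hS | ii.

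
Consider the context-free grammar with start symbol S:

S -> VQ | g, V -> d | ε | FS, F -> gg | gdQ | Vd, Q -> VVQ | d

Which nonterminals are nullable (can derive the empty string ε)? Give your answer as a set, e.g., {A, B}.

Directly nullable (have an ε-rule): {V}.
Not nullable: F, Q, S — each has a terminal in every rule's right-hand side or depends on a non-nullable symbol.

{V}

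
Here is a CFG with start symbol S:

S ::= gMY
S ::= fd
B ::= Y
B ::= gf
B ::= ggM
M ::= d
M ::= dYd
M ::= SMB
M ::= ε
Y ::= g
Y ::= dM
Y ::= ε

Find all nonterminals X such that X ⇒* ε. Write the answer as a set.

Directly nullable (have an ε-rule): {M, Y}.
B is nullable via B -> Y (every symbol on the right is already known nullable).
Not nullable: S — each has a terminal in every rule's right-hand side or depends on a non-nullable symbol.

{B, M, Y}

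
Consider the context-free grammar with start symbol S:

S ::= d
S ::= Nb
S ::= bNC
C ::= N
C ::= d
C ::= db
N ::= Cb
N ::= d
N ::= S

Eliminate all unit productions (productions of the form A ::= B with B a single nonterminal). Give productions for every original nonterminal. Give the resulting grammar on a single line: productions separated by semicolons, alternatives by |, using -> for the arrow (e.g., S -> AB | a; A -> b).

Unit productions: C->N, N->S.
Unit pairs (A ⇒* B via units): (C,N), (C,S), (N,S).
S: inherits non-unit rules of {S} → Nb | bNC | d.
C: inherits non-unit rules of {C, N, S} → Cb | Nb | bNC | d | db.
N: inherits non-unit rules of {N, S} → Cb | Nb | bNC | d.

S -> d | Nb | bNC; C -> d | Cb | Nb | db | bNC; N -> d | Cb | Nb | bNC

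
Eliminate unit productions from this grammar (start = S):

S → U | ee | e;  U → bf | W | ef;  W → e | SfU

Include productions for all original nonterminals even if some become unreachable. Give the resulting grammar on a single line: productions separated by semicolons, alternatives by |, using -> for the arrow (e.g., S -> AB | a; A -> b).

Unit productions: S->U, U->W.
Unit pairs (A ⇒* B via units): (S,U), (S,W), (U,W).
S: inherits non-unit rules of {S, U, W} → SfU | bf | e | ee | ef.
U: inherits non-unit rules of {U, W} → SfU | bf | e | ef.
W: inherits non-unit rules of {W} → SfU | e.

S -> e | bf | ee | ef | SfU; U -> e | bf | ef | SfU; W -> e | SfU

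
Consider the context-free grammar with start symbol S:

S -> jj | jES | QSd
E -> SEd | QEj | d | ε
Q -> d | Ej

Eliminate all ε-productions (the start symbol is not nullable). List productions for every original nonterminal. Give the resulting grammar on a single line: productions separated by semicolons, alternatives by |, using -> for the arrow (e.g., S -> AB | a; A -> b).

Nullable set: {E}.
S -> jES: E nullable, giving jES | jS.
Drop E -> ε.
E -> QEj: E nullable, giving QEj | Qj.
E -> SEd: E nullable, giving SEd | Sd.
Q -> Ej: E nullable, giving Ej | j.
Unchanged (no nullable symbols): S -> QSd; S -> jj; E -> d; Q -> d.

S -> jS | jj | QSd | jES; E -> d | Qj | Sd | QEj | SEd; Q -> d | j | Ej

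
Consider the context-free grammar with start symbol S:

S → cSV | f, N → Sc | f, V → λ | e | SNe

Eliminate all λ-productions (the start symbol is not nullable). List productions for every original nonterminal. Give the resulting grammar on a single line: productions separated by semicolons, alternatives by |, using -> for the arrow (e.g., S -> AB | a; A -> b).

Nullable set: {V}.
S -> cSV: V nullable, giving cS | cSV.
Drop V -> λ.
Unchanged (no nullable symbols): S -> f; N -> Sc; N -> f; V -> SNe; V -> e.

S -> f | cS | cSV; N -> f | Sc; V -> e | SNe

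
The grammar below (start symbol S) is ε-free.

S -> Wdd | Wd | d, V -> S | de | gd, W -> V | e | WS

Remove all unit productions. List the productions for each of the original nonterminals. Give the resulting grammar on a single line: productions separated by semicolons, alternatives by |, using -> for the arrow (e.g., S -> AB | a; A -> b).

S -> d | Wd | Wdd; V -> d | Wd | de | gd | Wdd; W -> d | e | WS | Wd | de | gd | Wdd

Unit productions: V->S, W->V.
Unit pairs (A ⇒* B via units): (V,S), (W,S), (W,V).
S: inherits non-unit rules of {S} → Wd | Wdd | d.
V: inherits non-unit rules of {S, V} → Wd | Wdd | d | de | gd.
W: inherits non-unit rules of {S, V, W} → WS | Wd | Wdd | d | de | e | gd.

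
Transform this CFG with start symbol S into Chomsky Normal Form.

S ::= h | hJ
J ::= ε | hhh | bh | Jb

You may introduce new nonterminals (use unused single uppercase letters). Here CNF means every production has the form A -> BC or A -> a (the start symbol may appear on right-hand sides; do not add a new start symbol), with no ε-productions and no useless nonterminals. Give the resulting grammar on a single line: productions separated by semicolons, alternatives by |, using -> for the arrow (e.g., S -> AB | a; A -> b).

S -> h | BJ; A -> b; B -> h; C -> BB; J -> b | AB | BC | JA

Nullable: {J}; after ε-elimination: S -> h | hJ; J -> b | Jb | bh | hhh.
No unit productions to eliminate.
TERM: introduce A -> b, B -> h and substitute in every rule of length ≥2.
BIN: J -> BBB becomes J -> BC, C -> BB.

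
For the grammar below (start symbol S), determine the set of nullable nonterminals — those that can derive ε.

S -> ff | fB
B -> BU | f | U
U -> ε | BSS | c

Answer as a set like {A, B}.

{B, U}

Directly nullable (have an ε-rule): {U}.
B is nullable via B -> U (every symbol on the right is already known nullable).
Not nullable: S — each has a terminal in every rule's right-hand side or depends on a non-nullable symbol.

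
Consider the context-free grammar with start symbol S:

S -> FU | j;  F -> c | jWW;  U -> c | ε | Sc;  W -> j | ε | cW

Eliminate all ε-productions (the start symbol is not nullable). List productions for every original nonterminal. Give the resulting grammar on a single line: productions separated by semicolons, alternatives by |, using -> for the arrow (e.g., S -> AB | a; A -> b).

S -> F | j | FU; F -> c | j | jW | jWW; U -> c | Sc; W -> c | j | cW

Nullable set: {U, W}.
S -> FU: U nullable, giving F | FU.
F -> jWW: W, W nullable, giving j | jW | jWW.
Drop U -> ε.
Drop W -> ε.
W -> cW: W nullable, giving c | cW.
Unchanged (no nullable symbols): S -> j; F -> c; U -> Sc; U -> c; W -> j.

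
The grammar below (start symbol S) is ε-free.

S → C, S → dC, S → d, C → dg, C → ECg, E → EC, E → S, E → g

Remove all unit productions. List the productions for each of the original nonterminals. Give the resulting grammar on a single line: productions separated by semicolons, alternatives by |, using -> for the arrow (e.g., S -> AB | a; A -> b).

Unit productions: E->S, S->C.
Unit pairs (A ⇒* B via units): (E,C), (E,S), (S,C).
S: inherits non-unit rules of {C, S} → ECg | d | dC | dg.
C: inherits non-unit rules of {C} → ECg | dg.
E: inherits non-unit rules of {C, E, S} → EC | ECg | d | dC | dg | g.

S -> d | dC | dg | ECg; C -> dg | ECg; E -> d | g | EC | dC | dg | ECg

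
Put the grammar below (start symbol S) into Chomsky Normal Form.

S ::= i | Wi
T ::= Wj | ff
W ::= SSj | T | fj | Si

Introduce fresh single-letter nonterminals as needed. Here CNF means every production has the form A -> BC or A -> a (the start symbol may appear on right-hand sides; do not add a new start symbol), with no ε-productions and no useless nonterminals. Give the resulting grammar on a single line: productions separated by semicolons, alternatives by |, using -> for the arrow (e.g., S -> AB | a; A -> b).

S -> i | WA; A -> i; B -> j; C -> f; D -> SB; W -> CB | CC | SA | SD | WB

No ε-productions.
After unit-elimination: S -> i | Wi; T -> Wj | ff; W -> Si | Wj | ff | fj | SSj.
TERM: introduce C -> f, A -> i, B -> j and substitute in every rule of length ≥2.
BIN: W -> SSB becomes W -> SD, D -> SB.
Drop unreachable/unproductive: T.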